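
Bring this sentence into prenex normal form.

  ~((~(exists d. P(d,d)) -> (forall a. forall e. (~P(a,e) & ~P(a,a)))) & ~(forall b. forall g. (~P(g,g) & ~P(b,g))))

forall d. exists a. exists e. forall b. forall g. (~P(d,d) & (P(a,e) | P(a,a)) | ~P(g,g) & ~P(b,g))

Eliminate → and ↔ using ¬ and ∨.
  ~((~~(exists d. P(d,d)) | (forall a. forall e. (~P(a,e) & ~P(a,a)))) & ~(forall b. forall g. (~P(g,g) & ~P(b,g))))
Drive negations inward (¬∀x A ≡ ∃x ¬A, ¬∃x A ≡ ∀x ¬A, De Morgan for ∧/∨):
  (forall d. ~P(d,d)) & (exists a. exists e. (P(a,e) | P(a,a))) | (forall b. forall g. (~P(g,g) & ~P(b,g)))
Extract every quantifier outward, since the variables are now distinct and don't occur free across branches:
  forall d. exists a. exists e. forall b. forall g. (~P(d,d) & (P(a,e) | P(a,a)) | ~P(g,g) & ~P(b,g))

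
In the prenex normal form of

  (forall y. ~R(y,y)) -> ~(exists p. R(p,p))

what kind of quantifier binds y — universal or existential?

existential

Rewrite implications/biconditionals: A → B as ¬A ∨ B.
  ~(forall y. ~R(y,y)) | ~(exists p. R(p,p))
Push ¬ through the quantifiers and connectives to reach negation normal form:
  (exists y. R(y,y)) | (forall p. ~R(p,p))
Extract every quantifier outward, since the variables are now distinct and don't occur free across branches:
  exists y. forall p. (R(y,y) | ~R(p,p))
The quantifier forall y sits under an odd number of negations (counting the antecedent side of each →), so it flips to exists y.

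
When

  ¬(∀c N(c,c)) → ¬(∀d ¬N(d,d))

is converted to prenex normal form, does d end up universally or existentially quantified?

existential

First replace A → B with ¬A ∨ B.
  ¬¬(∀c N(c,c)) ∨ ¬(∀d ¬N(d,d))
Move each ¬ inward, flipping quantifiers it crosses:
  (∀c N(c,c)) ∨ (∃d N(d,d))
All bound variables are already distinct, so no renaming is needed.
Extract every quantifier outward, since the variables are now distinct and don't occur free across branches:
  ∀c ∃d (N(c,c) ∨ N(d,d))
The quantifier ∀d sits under an odd number of negations (counting the antecedent side of each →), so it flips to ∃d.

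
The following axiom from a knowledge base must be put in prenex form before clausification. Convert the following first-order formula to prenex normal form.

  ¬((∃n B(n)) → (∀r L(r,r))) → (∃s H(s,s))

First replace A → B with ¬A ∨ B.
  ¬¬(¬(∃n B(n)) ∨ (∀r L(r,r))) ∨ (∃s H(s,s))
Push ¬ through the quantifiers and connectives to reach negation normal form:
  (∀n ¬B(n)) ∨ (∀r L(r,r)) ∨ (∃s H(s,s))
All bound variables are already distinct, so no renaming is needed.
Finally move all quantifiers to the prefix:
  ∀n ∀r ∃s (¬B(n) ∨ L(r,r) ∨ H(s,s))

∀n ∀r ∃s (¬B(n) ∨ L(r,r) ∨ H(s,s))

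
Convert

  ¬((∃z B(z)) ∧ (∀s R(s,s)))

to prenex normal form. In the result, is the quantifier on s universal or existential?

Move each ¬ inward, flipping quantifiers it crosses:
  (∀z ¬B(z)) ∨ (∃s ¬R(s,s))
Extract every quantifier outward, since the variables are now distinct and don't occur free across branches:
  ∀z ∃s (¬B(z) ∨ ¬R(s,s))
The quantifier ∀s sits under an odd number of negations, so it flips to ∃s.

existential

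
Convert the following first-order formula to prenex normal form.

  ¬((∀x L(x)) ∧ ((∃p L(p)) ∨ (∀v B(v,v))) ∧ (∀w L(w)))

∃x ∀p ∃v ∃w (¬L(x) ∨ ¬L(p) ∧ ¬B(v,v) ∨ ¬L(w))

Push ¬ through the quantifiers and connectives to reach negation normal form:
  (∃x ¬L(x)) ∨ (∀p ¬L(p)) ∧ (∃v ¬B(v,v)) ∨ (∃w ¬L(w))
All bound variables are already distinct, so no renaming is needed.
Finally move all quantifiers to the prefix:
  ∃x ∀p ∃v ∃w (¬L(x) ∨ ¬L(p) ∧ ¬B(v,v) ∨ ¬L(w))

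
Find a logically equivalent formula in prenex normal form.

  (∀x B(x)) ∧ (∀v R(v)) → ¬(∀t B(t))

∃x ∃v ∃t (¬B(x) ∨ ¬R(v) ∨ ¬B(t))

Rewrite implications/biconditionals: A → B as ¬A ∨ B.
  ¬((∀x B(x)) ∧ (∀v R(v))) ∨ ¬(∀t B(t))
Move each ¬ inward, flipping quantifiers it crosses:
  (∃x ¬B(x)) ∨ (∃v ¬R(v)) ∨ (∃t ¬B(t))
All bound variables are already distinct, so no renaming is needed.
Pull the quantifiers to the front (each side's bound variable is not free in the other side):
  ∃x ∃v ∃t (¬B(x) ∨ ¬R(v) ∨ ¬B(t))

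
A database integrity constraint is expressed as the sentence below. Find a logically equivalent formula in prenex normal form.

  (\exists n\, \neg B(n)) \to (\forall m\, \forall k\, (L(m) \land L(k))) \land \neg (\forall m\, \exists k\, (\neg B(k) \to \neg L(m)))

\forall n\, \forall m\, \forall k\, \exists w\, \forall v1\, (B(n) \lor L(m) \land L(k) \land \neg B(v1) \land L(w))

First replace A → B with ¬A ∨ B.
  \neg (\exists n\, \neg B(n)) \lor (\forall m\, \forall k\, (L(m) \land L(k))) \land \neg (\forall m\, \exists k\, (\neg \neg B(k) \lor \neg L(m)))
Push ¬ through the quantifiers and connectives to reach negation normal form:
  (\forall n\, B(n)) \lor (\forall m\, \forall k\, (L(m) \land L(k))) \land (\exists m\, \forall k\, (\neg B(k) \land L(m)))
Standardize variables apart so no two quantifiers bind the same name: m↦w, k↦v1.
  (\forall n\, B(n)) \lor (\forall m\, \forall k\, (L(m) \land L(k))) \land (\exists w\, \forall v1\, (\neg B(v1) \land L(w)))
Pull the quantifiers to the front (each side's bound variable is not free in the other side):
  \forall n\, \forall m\, \forall k\, \exists w\, \forall v1\, (B(n) \lor L(m) \land L(k) \land \neg B(v1) \land L(w))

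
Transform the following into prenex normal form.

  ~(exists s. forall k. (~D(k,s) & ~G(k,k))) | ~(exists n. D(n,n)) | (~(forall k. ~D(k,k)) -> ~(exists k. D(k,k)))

Eliminate → and ↔ using ¬ and ∨.
  ~(exists s. forall k. (~D(k,s) & ~G(k,k))) | ~(exists n. D(n,n)) | ~~(forall k. ~D(k,k)) | ~(exists k. D(k,k))
Move each ¬ inward, flipping quantifiers it crosses:
  (forall s. exists k. (D(k,s) | G(k,k))) | (forall n. ~D(n,n)) | (forall k. ~D(k,k)) | (forall k. ~D(k,k))
Give each quantifier a distinct variable: k↦y, k↦y1.
  (forall s. exists k. (D(k,s) | G(k,k))) | (forall n. ~D(n,n)) | (forall y. ~D(y,y)) | (forall y1. ~D(y1,y1))
Finally move all quantifiers to the prefix:
  forall s. exists k. forall n. forall y. forall y1. (D(k,s) | G(k,k) | ~D(n,n) | ~D(y,y) | ~D(y1,y1))

forall s. exists k. forall n. forall y. forall y1. (D(k,s) | G(k,k) | ~D(n,n) | ~D(y,y) | ~D(y1,y1))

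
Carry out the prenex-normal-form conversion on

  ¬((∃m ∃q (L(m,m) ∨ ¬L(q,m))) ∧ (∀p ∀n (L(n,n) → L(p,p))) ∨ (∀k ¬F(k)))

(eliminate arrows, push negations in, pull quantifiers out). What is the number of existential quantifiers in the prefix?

First replace A → B with ¬A ∨ B.
  ¬((∃m ∃q (L(m,m) ∨ ¬L(q,m))) ∧ (∀p ∀n (¬L(n,n) ∨ L(p,p))) ∨ (∀k ¬F(k)))
Push ¬ through the quantifiers and connectives to reach negation normal form:
  ((∀m ∀q (¬L(m,m) ∧ L(q,m))) ∨ (∃p ∃n (L(n,n) ∧ ¬L(p,p)))) ∧ (∃k F(k))
All bound variables are already distinct, so no renaming is needed.
Extract every quantifier outward, since the variables are now distinct and don't occur free across branches:
  ∀m ∀q ∃p ∃n ∃k ((¬L(m,m) ∧ L(q,m) ∨ L(n,n) ∧ ¬L(p,p)) ∧ F(k))
The prefix is ∀m ∀q ∃p ∃n ∃k: 2 universal, 3 existential.

3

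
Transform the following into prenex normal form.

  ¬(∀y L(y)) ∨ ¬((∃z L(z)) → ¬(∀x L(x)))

First replace A → B with ¬A ∨ B.
  ¬(∀y L(y)) ∨ ¬(¬(∃z L(z)) ∨ ¬(∀x L(x)))
Push ¬ through the quantifiers and connectives to reach negation normal form:
  (∃y ¬L(y)) ∨ (∃z L(z)) ∧ (∀x L(x))
Pull the quantifiers to the front (each side's bound variable is not free in the other side):
  ∃y ∃z ∀x (¬L(y) ∨ L(z) ∧ L(x))

∃y ∃z ∀x (¬L(y) ∨ L(z) ∧ L(x))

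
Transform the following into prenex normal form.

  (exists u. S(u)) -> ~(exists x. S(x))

forall u. forall x. (~S(u) | ~S(x))

Eliminate → and ↔ using ¬ and ∨.
  ~(exists u. S(u)) | ~(exists x. S(x))
Push ¬ through the quantifiers and connectives to reach negation normal form:
  (forall u. ~S(u)) | (forall x. ~S(x))
All bound variables are already distinct, so no renaming is needed.
Finally move all quantifiers to the prefix:
  forall u. forall x. (~S(u) | ~S(x))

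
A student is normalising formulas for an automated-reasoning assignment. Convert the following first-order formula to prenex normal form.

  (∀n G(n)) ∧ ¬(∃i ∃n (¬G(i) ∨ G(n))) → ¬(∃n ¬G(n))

First replace A → B with ¬A ∨ B.
  ¬((∀n G(n)) ∧ ¬(∃i ∃n (¬G(i) ∨ G(n)))) ∨ ¬(∃n ¬G(n))
Move each ¬ inward, flipping quantifiers it crosses:
  (∃n ¬G(n)) ∨ (∃i ∃n (¬G(i) ∨ G(n))) ∨ (∀n G(n))
Standardize variables apart so no two quantifiers bind the same name: n↦v1, n↦a.
  (∃n ¬G(n)) ∨ (∃i ∃v1 (¬G(i) ∨ G(v1))) ∨ (∀a G(a))
Extract every quantifier outward, since the variables are now distinct and don't occur free across branches:
  ∃n ∃i ∃v1 ∀a (¬G(n) ∨ ¬G(i) ∨ G(v1) ∨ G(a))

∃n ∃i ∃v1 ∀a (¬G(n) ∨ ¬G(i) ∨ G(v1) ∨ G(a))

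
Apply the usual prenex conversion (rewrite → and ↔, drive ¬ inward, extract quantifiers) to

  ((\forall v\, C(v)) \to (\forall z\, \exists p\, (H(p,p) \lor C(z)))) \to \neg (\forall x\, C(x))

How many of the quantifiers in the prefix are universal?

2

Rewrite implications/biconditionals: A → B as ¬A ∨ B.
  \neg (\neg (\forall v\, C(v)) \lor (\forall z\, \exists p\, (H(p,p) \lor C(z)))) \lor \neg (\forall x\, C(x))
Drive negations inward (¬∀x A ≡ ∃x ¬A, ¬∃x A ≡ ∀x ¬A, De Morgan for ∧/∨):
  (\forall v\, C(v)) \land (\exists z\, \forall p\, (\neg H(p,p) \land \neg C(z))) \lor (\exists x\, \neg C(x))
Extract every quantifier outward, since the variables are now distinct and don't occur free across branches:
  \forall v\, \exists z\, \forall p\, \exists x\, (C(v) \land \neg H(p,p) \land \neg C(z) \lor \neg C(x))
The prefix is \forall v \exists z \forall p \exists x: 2 universal, 2 existential.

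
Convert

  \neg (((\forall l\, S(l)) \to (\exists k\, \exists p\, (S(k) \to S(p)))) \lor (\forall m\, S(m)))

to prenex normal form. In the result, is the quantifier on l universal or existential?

Eliminate → and ↔ using ¬ and ∨.
  \neg (\neg (\forall l\, S(l)) \lor (\exists k\, \exists p\, (\neg S(k) \lor S(p))) \lor (\forall m\, S(m)))
Drive negations inward (¬∀x A ≡ ∃x ¬A, ¬∃x A ≡ ∀x ¬A, De Morgan for ∧/∨):
  (\forall l\, S(l)) \land (\forall k\, \forall p\, (S(k) \land \neg S(p))) \land (\exists m\, \neg S(m))
Extract every quantifier outward, since the variables are now distinct and don't occur free across branches:
  \forall l\, \forall k\, \forall p\, \exists m\, (S(l) \land S(k) \land \neg S(p) \land \neg S(m))
The quantifier \forall l sits under an even number of negations (counting the antecedent side of each →), so it remains universal.

universal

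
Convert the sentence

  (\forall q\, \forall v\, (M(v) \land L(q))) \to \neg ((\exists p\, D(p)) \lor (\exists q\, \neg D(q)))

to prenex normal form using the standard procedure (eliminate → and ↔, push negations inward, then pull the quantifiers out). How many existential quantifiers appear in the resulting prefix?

First replace A → B with ¬A ∨ B.
  \neg (\forall q\, \forall v\, (M(v) \land L(q))) \lor \neg ((\exists p\, D(p)) \lor (\exists q\, \neg D(q)))
Move each ¬ inward, flipping quantifiers it crosses:
  (\exists q\, \exists v\, (\neg M(v) \lor \neg L(q))) \lor (\forall p\, \neg D(p)) \land (\forall q\, D(q))
Give each quantifier a distinct variable: q↦a.
  (\exists q\, \exists v\, (\neg M(v) \lor \neg L(q))) \lor (\forall p\, \neg D(p)) \land (\forall a\, D(a))
Pull the quantifiers to the front (each side's bound variable is not free in the other side):
  \exists q\, \exists v\, \forall p\, \forall a\, (\neg M(v) \lor \neg L(q) \lor \neg D(p) \land D(a))
The prefix is \exists q \exists v \forall p \forall a: 2 universal, 2 existential.

2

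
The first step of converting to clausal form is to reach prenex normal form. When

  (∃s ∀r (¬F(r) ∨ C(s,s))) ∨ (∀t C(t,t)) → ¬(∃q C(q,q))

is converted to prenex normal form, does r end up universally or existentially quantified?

Rewrite implications/biconditionals: A → B as ¬A ∨ B.
  ¬((∃s ∀r (¬F(r) ∨ C(s,s))) ∨ (∀t C(t,t))) ∨ ¬(∃q C(q,q))
Drive negations inward (¬∀x A ≡ ∃x ¬A, ¬∃x A ≡ ∀x ¬A, De Morgan for ∧/∨):
  (∀s ∃r (F(r) ∧ ¬C(s,s))) ∧ (∃t ¬C(t,t)) ∨ (∀q ¬C(q,q))
All bound variables are already distinct, so no renaming is needed.
Finally move all quantifiers to the prefix:
  ∀s ∃r ∃t ∀q (F(r) ∧ ¬C(s,s) ∧ ¬C(t,t) ∨ ¬C(q,q))
The quantifier ∀r sits under an odd number of negations (counting the antecedent side of each →), so it flips to ∃r.

existential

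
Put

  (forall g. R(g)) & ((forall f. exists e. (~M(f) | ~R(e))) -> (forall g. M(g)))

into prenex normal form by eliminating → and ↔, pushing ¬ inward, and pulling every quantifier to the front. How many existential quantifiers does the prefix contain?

Rewrite implications/biconditionals: A → B as ¬A ∨ B.
  (forall g. R(g)) & (~(forall f. exists e. (~M(f) | ~R(e))) | (forall g. M(g)))
Drive negations inward (¬∀x A ≡ ∃x ¬A, ¬∃x A ≡ ∀x ¬A, De Morgan for ∧/∨):
  (forall g. R(g)) & ((exists f. forall e. (M(f) & R(e))) | (forall g. M(g)))
Give each quantifier a distinct variable: g↦a.
  (forall g. R(g)) & ((exists f. forall e. (M(f) & R(e))) | (forall a. M(a)))
Pull the quantifiers to the front (each side's bound variable is not free in the other side):
  forall g. exists f. forall e. forall a. (R(g) & (M(f) & R(e) | M(a)))
The prefix is forall g exists f forall e forall a: 3 universal, 1 existential.

1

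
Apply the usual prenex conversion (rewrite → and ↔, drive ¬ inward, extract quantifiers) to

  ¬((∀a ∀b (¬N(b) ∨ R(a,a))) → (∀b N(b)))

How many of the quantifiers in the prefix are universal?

2

Rewrite implications/biconditionals: A → B as ¬A ∨ B.
  ¬(¬(∀a ∀b (¬N(b) ∨ R(a,a))) ∨ (∀b N(b)))
Drive negations inward (¬∀x A ≡ ∃x ¬A, ¬∃x A ≡ ∀x ¬A, De Morgan for ∧/∨):
  (∀a ∀b (¬N(b) ∨ R(a,a))) ∧ (∃b ¬N(b))
Standardize variables apart so no two quantifiers bind the same name: b↦v1.
  (∀a ∀b (¬N(b) ∨ R(a,a))) ∧ (∃v1 ¬N(v1))
Pull the quantifiers to the front (each side's bound variable is not free in the other side):
  ∀a ∀b ∃v1 ((¬N(b) ∨ R(a,a)) ∧ ¬N(v1))
The prefix is ∀a ∀b ∃v1: 2 universal, 1 existential.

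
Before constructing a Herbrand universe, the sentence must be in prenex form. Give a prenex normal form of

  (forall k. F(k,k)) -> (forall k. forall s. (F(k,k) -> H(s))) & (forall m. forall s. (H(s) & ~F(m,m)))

exists k. forall p. forall s. forall m. forall y. (~F(k,k) | (~F(p,p) | H(s)) & H(y) & ~F(m,m))

First replace A → B with ¬A ∨ B.
  ~(forall k. F(k,k)) | (forall k. forall s. (~F(k,k) | H(s))) & (forall m. forall s. (H(s) & ~F(m,m)))
Push ¬ through the quantifiers and connectives to reach negation normal form:
  (exists k. ~F(k,k)) | (forall k. forall s. (~F(k,k) | H(s))) & (forall m. forall s. (H(s) & ~F(m,m)))
Give each quantifier a distinct variable: k↦p, s↦y.
  (exists k. ~F(k,k)) | (forall p. forall s. (~F(p,p) | H(s))) & (forall m. forall y. (H(y) & ~F(m,m)))
Finally move all quantifiers to the prefix:
  exists k. forall p. forall s. forall m. forall y. (~F(k,k) | (~F(p,p) | H(s)) & H(y) & ~F(m,m))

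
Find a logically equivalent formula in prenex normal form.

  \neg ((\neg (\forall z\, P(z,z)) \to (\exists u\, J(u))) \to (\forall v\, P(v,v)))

Rewrite implications/biconditionals: A → B as ¬A ∨ B.
  \neg (\neg (\neg \neg (\forall z\, P(z,z)) \lor (\exists u\, J(u))) \lor (\forall v\, P(v,v)))
Move each ¬ inward, flipping quantifiers it crosses:
  ((\forall z\, P(z,z)) \lor (\exists u\, J(u))) \land (\exists v\, \neg P(v,v))
Extract every quantifier outward, since the variables are now distinct and don't occur free across branches:
  \forall z\, \exists u\, \exists v\, ((P(z,z) \lor J(u)) \land \neg P(v,v))

\forall z\, \exists u\, \exists v\, ((P(z,z) \lor J(u)) \land \neg P(v,v))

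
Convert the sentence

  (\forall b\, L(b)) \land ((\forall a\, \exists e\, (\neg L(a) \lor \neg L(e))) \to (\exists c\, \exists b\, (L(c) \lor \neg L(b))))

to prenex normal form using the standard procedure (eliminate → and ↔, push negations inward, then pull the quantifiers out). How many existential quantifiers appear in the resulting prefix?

First replace A → B with ¬A ∨ B.
  (\forall b\, L(b)) \land (\neg (\forall a\, \exists e\, (\neg L(a) \lor \neg L(e))) \lor (\exists c\, \exists b\, (L(c) \lor \neg L(b))))
Drive negations inward (¬∀x A ≡ ∃x ¬A, ¬∃x A ≡ ∀x ¬A, De Morgan for ∧/∨):
  (\forall b\, L(b)) \land ((\exists a\, \forall e\, (L(a) \land L(e))) \lor (\exists c\, \exists b\, (L(c) \lor \neg L(b))))
Rename bound variables to avoid capture: b↦x.
  (\forall b\, L(b)) \land ((\exists a\, \forall e\, (L(a) \land L(e))) \lor (\exists c\, \exists x\, (L(c) \lor \neg L(x))))
Finally move all quantifiers to the prefix:
  \forall b\, \exists a\, \forall e\, \exists c\, \exists x\, (L(b) \land (L(a) \land L(e) \lor L(c) \lor \neg L(x)))
The prefix is \forall b \exists a \forall e \exists c \exists x: 2 universal, 3 existential.

3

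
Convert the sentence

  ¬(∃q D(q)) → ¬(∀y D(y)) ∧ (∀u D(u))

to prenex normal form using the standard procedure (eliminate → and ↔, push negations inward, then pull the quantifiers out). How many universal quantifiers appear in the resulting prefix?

1

Eliminate → and ↔ using ¬ and ∨.
  ¬¬(∃q D(q)) ∨ ¬(∀y D(y)) ∧ (∀u D(u))
Push ¬ through the quantifiers and connectives to reach negation normal form:
  (∃q D(q)) ∨ (∃y ¬D(y)) ∧ (∀u D(u))
All bound variables are already distinct, so no renaming is needed.
Extract every quantifier outward, since the variables are now distinct and don't occur free across branches:
  ∃q ∃y ∀u (D(q) ∨ ¬D(y) ∧ D(u))
The prefix is ∃q ∃y ∀u: 1 universal, 2 existential.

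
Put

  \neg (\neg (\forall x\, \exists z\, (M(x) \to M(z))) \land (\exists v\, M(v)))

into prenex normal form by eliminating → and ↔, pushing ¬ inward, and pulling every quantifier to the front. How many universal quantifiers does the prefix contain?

First replace A → B with ¬A ∨ B.
  \neg (\neg (\forall x\, \exists z\, (\neg M(x) \lor M(z))) \land (\exists v\, M(v)))
Move each ¬ inward, flipping quantifiers it crosses:
  (\forall x\, \exists z\, (\neg M(x) \lor M(z))) \lor (\forall v\, \neg M(v))
All bound variables are already distinct, so no renaming is needed.
Finally move all quantifiers to the prefix:
  \forall x\, \exists z\, \forall v\, (\neg M(x) \lor M(z) \lor \neg M(v))
The prefix is \forall x \exists z \forall v: 2 universal, 1 existential.

2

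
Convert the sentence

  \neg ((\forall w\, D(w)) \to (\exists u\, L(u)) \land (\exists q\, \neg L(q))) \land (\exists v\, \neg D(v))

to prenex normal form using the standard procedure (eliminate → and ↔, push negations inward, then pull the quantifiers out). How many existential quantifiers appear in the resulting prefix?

1

Eliminate → and ↔ using ¬ and ∨.
  \neg (\neg (\forall w\, D(w)) \lor (\exists u\, L(u)) \land (\exists q\, \neg L(q))) \land (\exists v\, \neg D(v))
Drive negations inward (¬∀x A ≡ ∃x ¬A, ¬∃x A ≡ ∀x ¬A, De Morgan for ∧/∨):
  (\forall w\, D(w)) \land ((\forall u\, \neg L(u)) \lor (\forall q\, L(q))) \land (\exists v\, \neg D(v))
Pull the quantifiers to the front (each side's bound variable is not free in the other side):
  \forall w\, \forall u\, \forall q\, \exists v\, (D(w) \land (\neg L(u) \lor L(q)) \land \neg D(v))
The prefix is \forall w \forall u \forall q \exists v: 3 universal, 1 existential.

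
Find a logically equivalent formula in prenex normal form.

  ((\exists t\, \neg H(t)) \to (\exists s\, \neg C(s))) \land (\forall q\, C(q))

\forall t\, \exists s\, \forall q\, ((H(t) \lor \neg C(s)) \land C(q))

Eliminate → and ↔ using ¬ and ∨.
  (\neg (\exists t\, \neg H(t)) \lor (\exists s\, \neg C(s))) \land (\forall q\, C(q))
Drive negations inward (¬∀x A ≡ ∃x ¬A, ¬∃x A ≡ ∀x ¬A, De Morgan for ∧/∨):
  ((\forall t\, H(t)) \lor (\exists s\, \neg C(s))) \land (\forall q\, C(q))
Pull the quantifiers to the front (each side's bound variable is not free in the other side):
  \forall t\, \exists s\, \forall q\, ((H(t) \lor \neg C(s)) \land C(q))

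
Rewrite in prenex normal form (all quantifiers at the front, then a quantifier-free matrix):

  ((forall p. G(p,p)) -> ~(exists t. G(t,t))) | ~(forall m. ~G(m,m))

First replace A → B with ¬A ∨ B.
  ~(forall p. G(p,p)) | ~(exists t. G(t,t)) | ~(forall m. ~G(m,m))
Drive negations inward (¬∀x A ≡ ∃x ¬A, ¬∃x A ≡ ∀x ¬A, De Morgan for ∧/∨):
  (exists p. ~G(p,p)) | (forall t. ~G(t,t)) | (exists m. G(m,m))
Extract every quantifier outward, since the variables are now distinct and don't occur free across branches:
  exists p. forall t. exists m. (~G(p,p) | ~G(t,t) | G(m,m))

exists p. forall t. exists m. (~G(p,p) | ~G(t,t) | G(m,m))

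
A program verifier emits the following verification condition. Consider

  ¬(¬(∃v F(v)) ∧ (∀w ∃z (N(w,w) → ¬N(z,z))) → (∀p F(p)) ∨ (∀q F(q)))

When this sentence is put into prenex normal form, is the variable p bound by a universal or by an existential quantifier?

Eliminate → and ↔ using ¬ and ∨.
  ¬(¬(¬(∃v F(v)) ∧ (∀w ∃z (¬N(w,w) ∨ ¬N(z,z)))) ∨ (∀p F(p)) ∨ (∀q F(q)))
Move each ¬ inward, flipping quantifiers it crosses:
  (∀v ¬F(v)) ∧ (∀w ∃z (¬N(w,w) ∨ ¬N(z,z))) ∧ (∃p ¬F(p)) ∧ (∃q ¬F(q))
Finally move all quantifiers to the prefix:
  ∀v ∀w ∃z ∃p ∃q (¬F(v) ∧ (¬N(w,w) ∨ ¬N(z,z)) ∧ ¬F(p) ∧ ¬F(q))
The quantifier ∀p sits under an odd number of negations (counting the antecedent side of each →), so it flips to ∃p.

existential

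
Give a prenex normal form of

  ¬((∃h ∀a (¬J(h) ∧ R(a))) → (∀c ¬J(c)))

Eliminate → and ↔ using ¬ and ∨.
  ¬(¬(∃h ∀a (¬J(h) ∧ R(a))) ∨ (∀c ¬J(c)))
Push ¬ through the quantifiers and connectives to reach negation normal form:
  (∃h ∀a (¬J(h) ∧ R(a))) ∧ (∃c J(c))
All bound variables are already distinct, so no renaming is needed.
Finally move all quantifiers to the prefix:
  ∃h ∀a ∃c (¬J(h) ∧ R(a) ∧ J(c))

∃h ∀a ∃c (¬J(h) ∧ R(a) ∧ J(c))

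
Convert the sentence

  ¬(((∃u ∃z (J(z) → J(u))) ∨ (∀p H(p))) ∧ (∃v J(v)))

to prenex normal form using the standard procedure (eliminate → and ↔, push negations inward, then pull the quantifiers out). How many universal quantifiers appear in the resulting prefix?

3

Rewrite implications/biconditionals: A → B as ¬A ∨ B.
  ¬(((∃u ∃z (¬J(z) ∨ J(u))) ∨ (∀p H(p))) ∧ (∃v J(v)))
Move each ¬ inward, flipping quantifiers it crosses:
  (∀u ∀z (J(z) ∧ ¬J(u))) ∧ (∃p ¬H(p)) ∨ (∀v ¬J(v))
Finally move all quantifiers to the prefix:
  ∀u ∀z ∃p ∀v (J(z) ∧ ¬J(u) ∧ ¬H(p) ∨ ¬J(v))
The prefix is ∀u ∀z ∃p ∀v: 3 universal, 1 existential.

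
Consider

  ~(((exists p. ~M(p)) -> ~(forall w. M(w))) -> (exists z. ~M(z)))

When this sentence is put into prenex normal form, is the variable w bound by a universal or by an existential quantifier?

First replace A → B with ¬A ∨ B.
  ~(~(~(exists p. ~M(p)) | ~(forall w. M(w))) | (exists z. ~M(z)))
Drive negations inward (¬∀x A ≡ ∃x ¬A, ¬∃x A ≡ ∀x ¬A, De Morgan for ∧/∨):
  ((forall p. M(p)) | (exists w. ~M(w))) & (forall z. M(z))
Finally move all quantifiers to the prefix:
  forall p. exists w. forall z. ((M(p) | ~M(w)) & M(z))
The quantifier forall w sits under an odd number of negations (counting the antecedent side of each →), so it flips to exists w.

existential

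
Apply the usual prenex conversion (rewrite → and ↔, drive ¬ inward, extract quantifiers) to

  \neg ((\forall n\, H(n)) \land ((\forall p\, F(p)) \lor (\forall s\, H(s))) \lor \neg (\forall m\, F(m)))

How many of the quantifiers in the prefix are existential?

3

Push ¬ through the quantifiers and connectives to reach negation normal form:
  ((\exists n\, \neg H(n)) \lor (\exists p\, \neg F(p)) \land (\exists s\, \neg H(s))) \land (\forall m\, F(m))
All bound variables are already distinct, so no renaming is needed.
Finally move all quantifiers to the prefix:
  \exists n\, \exists p\, \exists s\, \forall m\, ((\neg H(n) \lor \neg F(p) \land \neg H(s)) \land F(m))
The prefix is \exists n \exists p \exists s \forall m: 1 universal, 3 existential.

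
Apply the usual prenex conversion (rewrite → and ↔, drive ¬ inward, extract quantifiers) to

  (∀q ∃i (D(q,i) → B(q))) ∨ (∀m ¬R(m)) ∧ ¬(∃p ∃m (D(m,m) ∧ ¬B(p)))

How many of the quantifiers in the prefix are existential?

Rewrite implications/biconditionals: A → B as ¬A ∨ B.
  (∀q ∃i (¬D(q,i) ∨ B(q))) ∨ (∀m ¬R(m)) ∧ ¬(∃p ∃m (D(m,m) ∧ ¬B(p)))
Move each ¬ inward, flipping quantifiers it crosses:
  (∀q ∃i (¬D(q,i) ∨ B(q))) ∨ (∀m ¬R(m)) ∧ (∀p ∀m (¬D(m,m) ∨ B(p)))
Standardize variables apart so no two quantifiers bind the same name: m↦x1.
  (∀q ∃i (¬D(q,i) ∨ B(q))) ∨ (∀m ¬R(m)) ∧ (∀p ∀x1 (¬D(x1,x1) ∨ B(p)))
Finally move all quantifiers to the prefix:
  ∀q ∃i ∀m ∀p ∀x1 (¬D(q,i) ∨ B(q) ∨ ¬R(m) ∧ (¬D(x1,x1) ∨ B(p)))
The prefix is ∀q ∃i ∀m ∀p ∀x1: 4 universal, 1 existential.

1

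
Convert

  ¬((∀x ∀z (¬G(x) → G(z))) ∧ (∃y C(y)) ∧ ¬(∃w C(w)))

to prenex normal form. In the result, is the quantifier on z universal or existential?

existential

Rewrite implications/biconditionals: A → B as ¬A ∨ B.
  ¬((∀x ∀z (¬¬G(x) ∨ G(z))) ∧ (∃y C(y)) ∧ ¬(∃w C(w)))
Move each ¬ inward, flipping quantifiers it crosses:
  (∃x ∃z (¬G(x) ∧ ¬G(z))) ∨ (∀y ¬C(y)) ∨ (∃w C(w))
All bound variables are already distinct, so no renaming is needed.
Pull the quantifiers to the front (each side's bound variable is not free in the other side):
  ∃x ∃z ∀y ∃w (¬G(x) ∧ ¬G(z) ∨ ¬C(y) ∨ C(w))
The quantifier ∀z sits under an odd number of negations (counting the antecedent side of each →), so it flips to ∃z.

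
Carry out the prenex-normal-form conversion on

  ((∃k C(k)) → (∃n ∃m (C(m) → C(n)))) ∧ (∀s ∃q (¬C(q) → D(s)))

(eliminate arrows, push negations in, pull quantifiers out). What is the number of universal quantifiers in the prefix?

Rewrite implications/biconditionals: A → B as ¬A ∨ B.
  (¬(∃k C(k)) ∨ (∃n ∃m (¬C(m) ∨ C(n)))) ∧ (∀s ∃q (¬¬C(q) ∨ D(s)))
Push ¬ through the quantifiers and connectives to reach negation normal form:
  ((∀k ¬C(k)) ∨ (∃n ∃m (¬C(m) ∨ C(n)))) ∧ (∀s ∃q (C(q) ∨ D(s)))
All bound variables are already distinct, so no renaming is needed.
Pull the quantifiers to the front (each side's bound variable is not free in the other side):
  ∀k ∃n ∃m ∀s ∃q ((¬C(k) ∨ ¬C(m) ∨ C(n)) ∧ (C(q) ∨ D(s)))
The prefix is ∀k ∃n ∃m ∀s ∃q: 2 universal, 3 existential.

2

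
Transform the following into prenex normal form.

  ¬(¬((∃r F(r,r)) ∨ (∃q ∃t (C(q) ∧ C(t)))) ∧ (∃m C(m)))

Push ¬ through the quantifiers and connectives to reach negation normal form:
  (∃r F(r,r)) ∨ (∃q ∃t (C(q) ∧ C(t))) ∨ (∀m ¬C(m))
Extract every quantifier outward, since the variables are now distinct and don't occur free across branches:
  ∃r ∃q ∃t ∀m (F(r,r) ∨ C(q) ∧ C(t) ∨ ¬C(m))

∃r ∃q ∃t ∀m (F(r,r) ∨ C(q) ∧ C(t) ∨ ¬C(m))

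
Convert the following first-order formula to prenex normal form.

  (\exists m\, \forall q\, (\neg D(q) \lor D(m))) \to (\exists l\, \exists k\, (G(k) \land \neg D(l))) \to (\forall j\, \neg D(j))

\forall m\, \exists q\, \forall l\, \forall k\, \forall j\, (D(q) \land \neg D(m) \lor \neg G(k) \lor D(l) \lor \neg D(j))

Eliminate → and ↔ using ¬ and ∨.
  \neg (\exists m\, \forall q\, (\neg D(q) \lor D(m))) \lor \neg (\exists l\, \exists k\, (G(k) \land \neg D(l))) \lor (\forall j\, \neg D(j))
Drive negations inward (¬∀x A ≡ ∃x ¬A, ¬∃x A ≡ ∀x ¬A, De Morgan for ∧/∨):
  (\forall m\, \exists q\, (D(q) \land \neg D(m))) \lor (\forall l\, \forall k\, (\neg G(k) \lor D(l))) \lor (\forall j\, \neg D(j))
All bound variables are already distinct, so no renaming is needed.
Pull the quantifiers to the front (each side's bound variable is not free in the other side):
  \forall m\, \exists q\, \forall l\, \forall k\, \forall j\, (D(q) \land \neg D(m) \lor \neg G(k) \lor D(l) \lor \neg D(j))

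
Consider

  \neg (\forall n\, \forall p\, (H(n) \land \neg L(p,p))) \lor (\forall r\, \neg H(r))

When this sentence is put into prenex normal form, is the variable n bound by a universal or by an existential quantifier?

existential

Push ¬ through the quantifiers and connectives to reach negation normal form:
  (\exists n\, \exists p\, (\neg H(n) \lor L(p,p))) \lor (\forall r\, \neg H(r))
All bound variables are already distinct, so no renaming is needed.
Extract every quantifier outward, since the variables are now distinct and don't occur free across branches:
  \exists n\, \exists p\, \forall r\, (\neg H(n) \lor L(p,p) \lor \neg H(r))
The quantifier \forall n sits under an odd number of negations, so it flips to \exists n.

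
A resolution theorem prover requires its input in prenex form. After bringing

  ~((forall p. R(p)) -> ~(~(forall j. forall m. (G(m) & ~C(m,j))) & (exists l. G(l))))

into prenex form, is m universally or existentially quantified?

Rewrite implications/biconditionals: A → B as ¬A ∨ B.
  ~(~(forall p. R(p)) | ~(~(forall j. forall m. (G(m) & ~C(m,j))) & (exists l. G(l))))
Drive negations inward (¬∀x A ≡ ∃x ¬A, ¬∃x A ≡ ∀x ¬A, De Morgan for ∧/∨):
  (forall p. R(p)) & (exists j. exists m. (~G(m) | C(m,j))) & (exists l. G(l))
All bound variables are already distinct, so no renaming is needed.
Extract every quantifier outward, since the variables are now distinct and don't occur free across branches:
  forall p. exists j. exists m. exists l. (R(p) & (~G(m) | C(m,j)) & G(l))
The quantifier forall m sits under an odd number of negations (counting the antecedent side of each →), so it flips to exists m.

existential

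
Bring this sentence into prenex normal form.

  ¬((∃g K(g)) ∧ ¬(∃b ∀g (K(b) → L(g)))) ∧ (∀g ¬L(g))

Eliminate → and ↔ using ¬ and ∨.
  ¬((∃g K(g)) ∧ ¬(∃b ∀g (¬K(b) ∨ L(g)))) ∧ (∀g ¬L(g))
Move each ¬ inward, flipping quantifiers it crosses:
  ((∀g ¬K(g)) ∨ (∃b ∀g (¬K(b) ∨ L(g)))) ∧ (∀g ¬L(g))
Standardize variables apart so no two quantifiers bind the same name: g↦z, g↦r.
  ((∀g ¬K(g)) ∨ (∃b ∀z (¬K(b) ∨ L(z)))) ∧ (∀r ¬L(r))
Extract every quantifier outward, since the variables are now distinct and don't occur free across branches:
  ∀g ∃b ∀z ∀r ((¬K(g) ∨ ¬K(b) ∨ L(z)) ∧ ¬L(r))

∀g ∃b ∀z ∀r ((¬K(g) ∨ ¬K(b) ∨ L(z)) ∧ ¬L(r))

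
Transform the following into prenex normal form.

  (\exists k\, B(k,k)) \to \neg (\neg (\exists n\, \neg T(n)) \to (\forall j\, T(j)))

First replace A → B with ¬A ∨ B.
  \neg (\exists k\, B(k,k)) \lor \neg (\neg \neg (\exists n\, \neg T(n)) \lor (\forall j\, T(j)))
Push ¬ through the quantifiers and connectives to reach negation normal form:
  (\forall k\, \neg B(k,k)) \lor (\forall n\, T(n)) \land (\exists j\, \neg T(j))
All bound variables are already distinct, so no renaming is needed.
Pull the quantifiers to the front (each side's bound variable is not free in the other side):
  \forall k\, \forall n\, \exists j\, (\neg B(k,k) \lor T(n) \land \neg T(j))

\forall k\, \forall n\, \exists j\, (\neg B(k,k) \lor T(n) \land \neg T(j))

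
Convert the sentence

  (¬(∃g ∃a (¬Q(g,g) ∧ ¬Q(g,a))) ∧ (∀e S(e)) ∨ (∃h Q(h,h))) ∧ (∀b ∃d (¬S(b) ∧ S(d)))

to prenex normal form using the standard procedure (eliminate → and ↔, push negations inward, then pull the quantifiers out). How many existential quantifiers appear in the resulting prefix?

2

Drive negations inward (¬∀x A ≡ ∃x ¬A, ¬∃x A ≡ ∀x ¬A, De Morgan for ∧/∨):
  ((∀g ∀a (Q(g,g) ∨ Q(g,a))) ∧ (∀e S(e)) ∨ (∃h Q(h,h))) ∧ (∀b ∃d (¬S(b) ∧ S(d)))
Pull the quantifiers to the front (each side's bound variable is not free in the other side):
  ∀g ∀a ∀e ∃h ∀b ∃d (((Q(g,g) ∨ Q(g,a)) ∧ S(e) ∨ Q(h,h)) ∧ ¬S(b) ∧ S(d))
The prefix is ∀g ∀a ∀e ∃h ∀b ∃d: 4 universal, 2 existential.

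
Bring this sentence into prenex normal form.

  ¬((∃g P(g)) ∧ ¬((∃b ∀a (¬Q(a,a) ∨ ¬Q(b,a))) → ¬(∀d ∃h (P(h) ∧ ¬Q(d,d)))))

∀g ∀b ∃a ∃d ∀h (¬P(g) ∨ Q(a,a) ∧ Q(b,a) ∨ ¬P(h) ∨ Q(d,d))

Eliminate → and ↔ using ¬ and ∨.
  ¬((∃g P(g)) ∧ ¬(¬(∃b ∀a (¬Q(a,a) ∨ ¬Q(b,a))) ∨ ¬(∀d ∃h (P(h) ∧ ¬Q(d,d)))))
Drive negations inward (¬∀x A ≡ ∃x ¬A, ¬∃x A ≡ ∀x ¬A, De Morgan for ∧/∨):
  (∀g ¬P(g)) ∨ (∀b ∃a (Q(a,a) ∧ Q(b,a))) ∨ (∃d ∀h (¬P(h) ∨ Q(d,d)))
All bound variables are already distinct, so no renaming is needed.
Finally move all quantifiers to the prefix:
  ∀g ∀b ∃a ∃d ∀h (¬P(g) ∨ Q(a,a) ∧ Q(b,a) ∨ ¬P(h) ∨ Q(d,d))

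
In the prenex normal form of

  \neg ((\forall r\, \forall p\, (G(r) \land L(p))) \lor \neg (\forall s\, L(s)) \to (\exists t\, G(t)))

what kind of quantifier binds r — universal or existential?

universal

First replace A → B with ¬A ∨ B.
  \neg (\neg ((\forall r\, \forall p\, (G(r) \land L(p))) \lor \neg (\forall s\, L(s))) \lor (\exists t\, G(t)))
Move each ¬ inward, flipping quantifiers it crosses:
  ((\forall r\, \forall p\, (G(r) \land L(p))) \lor (\exists s\, \neg L(s))) \land (\forall t\, \neg G(t))
All bound variables are already distinct, so no renaming is needed.
Extract every quantifier outward, since the variables are now distinct and don't occur free across branches:
  \forall r\, \forall p\, \exists s\, \forall t\, ((G(r) \land L(p) \lor \neg L(s)) \land \neg G(t))
The quantifier \forall r sits under an even number of negations (counting the antecedent side of each →), so it remains universal.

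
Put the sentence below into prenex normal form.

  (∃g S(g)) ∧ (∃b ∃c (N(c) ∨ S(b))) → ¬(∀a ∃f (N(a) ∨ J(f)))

∀g ∀b ∀c ∃a ∀f (¬S(g) ∨ ¬N(c) ∧ ¬S(b) ∨ ¬N(a) ∧ ¬J(f))

Rewrite implications/biconditionals: A → B as ¬A ∨ B.
  ¬((∃g S(g)) ∧ (∃b ∃c (N(c) ∨ S(b)))) ∨ ¬(∀a ∃f (N(a) ∨ J(f)))
Push ¬ through the quantifiers and connectives to reach negation normal form:
  (∀g ¬S(g)) ∨ (∀b ∀c (¬N(c) ∧ ¬S(b))) ∨ (∃a ∀f (¬N(a) ∧ ¬J(f)))
Extract every quantifier outward, since the variables are now distinct and don't occur free across branches:
  ∀g ∀b ∀c ∃a ∀f (¬S(g) ∨ ¬N(c) ∧ ¬S(b) ∨ ¬N(a) ∧ ¬J(f))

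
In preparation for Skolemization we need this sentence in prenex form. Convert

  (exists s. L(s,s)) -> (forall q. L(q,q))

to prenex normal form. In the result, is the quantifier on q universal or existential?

First replace A → B with ¬A ∨ B.
  ~(exists s. L(s,s)) | (forall q. L(q,q))
Push ¬ through the quantifiers and connectives to reach negation normal form:
  (forall s. ~L(s,s)) | (forall q. L(q,q))
All bound variables are already distinct, so no renaming is needed.
Pull the quantifiers to the front (each side's bound variable is not free in the other side):
  forall s. forall q. (~L(s,s) | L(q,q))
The quantifier forall q sits under an even number of negations (counting the antecedent side of each →), so it remains universal.

universal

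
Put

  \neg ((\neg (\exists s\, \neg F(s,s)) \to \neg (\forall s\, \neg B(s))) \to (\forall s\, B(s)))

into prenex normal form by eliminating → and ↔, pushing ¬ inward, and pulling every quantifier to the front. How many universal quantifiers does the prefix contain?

0

Rewrite implications/biconditionals: A → B as ¬A ∨ B.
  \neg (\neg (\neg \neg (\exists s\, \neg F(s,s)) \lor \neg (\forall s\, \neg B(s))) \lor (\forall s\, B(s)))
Drive negations inward (¬∀x A ≡ ∃x ¬A, ¬∃x A ≡ ∀x ¬A, De Morgan for ∧/∨):
  ((\exists s\, \neg F(s,s)) \lor (\exists s\, B(s))) \land (\exists s\, \neg B(s))
Standardize variables apart so no two quantifiers bind the same name: s↦w, s↦u1.
  ((\exists s\, \neg F(s,s)) \lor (\exists w\, B(w))) \land (\exists u1\, \neg B(u1))
Extract every quantifier outward, since the variables are now distinct and don't occur free across branches:
  \exists s\, \exists w\, \exists u1\, ((\neg F(s,s) \lor B(w)) \land \neg B(u1))
The prefix is \exists s \exists w \exists u1: 0 universal, 3 existential.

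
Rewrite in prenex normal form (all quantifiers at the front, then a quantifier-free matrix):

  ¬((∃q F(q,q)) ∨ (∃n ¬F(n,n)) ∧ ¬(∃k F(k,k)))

∀q ∀n ∃k (¬F(q,q) ∧ (F(n,n) ∨ F(k,k)))

Move each ¬ inward, flipping quantifiers it crosses:
  (∀q ¬F(q,q)) ∧ ((∀n F(n,n)) ∨ (∃k F(k,k)))
All bound variables are already distinct, so no renaming is needed.
Extract every quantifier outward, since the variables are now distinct and don't occur free across branches:
  ∀q ∀n ∃k (¬F(q,q) ∧ (F(n,n) ∨ F(k,k)))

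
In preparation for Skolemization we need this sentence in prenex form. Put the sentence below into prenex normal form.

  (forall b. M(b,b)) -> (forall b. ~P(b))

exists b. forall z. (~M(b,b) | ~P(z))

Rewrite implications/biconditionals: A → B as ¬A ∨ B.
  ~(forall b. M(b,b)) | (forall b. ~P(b))
Drive negations inward (¬∀x A ≡ ∃x ¬A, ¬∃x A ≡ ∀x ¬A, De Morgan for ∧/∨):
  (exists b. ~M(b,b)) | (forall b. ~P(b))
Rename bound variables to avoid capture: b↦z.
  (exists b. ~M(b,b)) | (forall z. ~P(z))
Finally move all quantifiers to the prefix:
  exists b. forall z. (~M(b,b) | ~P(z))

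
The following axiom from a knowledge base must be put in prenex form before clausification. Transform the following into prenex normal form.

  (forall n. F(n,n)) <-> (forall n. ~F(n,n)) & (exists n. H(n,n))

Eliminate → and ↔ using ¬ and ∨; A ↔ B as (¬A ∨ B) ∧ (¬B ∨ A).
  (~(forall n. F(n,n)) | (forall n. ~F(n,n)) & (exists n. H(n,n))) & (~((forall n. ~F(n,n)) & (exists n. H(n,n))) | (forall n. F(n,n)))
Move each ¬ inward, flipping quantifiers it crosses:
  ((exists n. ~F(n,n)) | (forall n. ~F(n,n)) & (exists n. H(n,n))) & ((exists n. F(n,n)) | (forall n. ~H(n,n)) | (forall n. F(n,n)))
Standardize variables apart so no two quantifiers bind the same name: n↦s, n↦y1, n↦w, n↦q, n↦r.
  ((exists n. ~F(n,n)) | (forall s. ~F(s,s)) & (exists y1. H(y1,y1))) & ((exists w. F(w,w)) | (forall q. ~H(q,q)) | (forall r. F(r,r)))
Finally move all quantifiers to the prefix:
  exists n. forall s. exists y1. exists w. forall q. forall r. ((~F(n,n) | ~F(s,s) & H(y1,y1)) & (F(w,w) | ~H(q,q) | F(r,r)))

exists n. forall s. exists y1. exists w. forall q. forall r. ((~F(n,n) | ~F(s,s) & H(y1,y1)) & (F(w,w) | ~H(q,q) | F(r,r)))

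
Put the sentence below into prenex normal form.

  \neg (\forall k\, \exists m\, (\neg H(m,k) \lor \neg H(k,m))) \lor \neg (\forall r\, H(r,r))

Move each ¬ inward, flipping quantifiers it crosses:
  (\exists k\, \forall m\, (H(m,k) \land H(k,m))) \lor (\exists r\, \neg H(r,r))
Pull the quantifiers to the front (each side's bound variable is not free in the other side):
  \exists k\, \forall m\, \exists r\, (H(m,k) \land H(k,m) \lor \neg H(r,r))

\exists k\, \forall m\, \exists r\, (H(m,k) \land H(k,m) \lor \neg H(r,r))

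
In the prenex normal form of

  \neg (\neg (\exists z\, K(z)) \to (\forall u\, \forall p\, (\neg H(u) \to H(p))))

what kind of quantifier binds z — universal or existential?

Rewrite implications/biconditionals: A → B as ¬A ∨ B.
  \neg (\neg \neg (\exists z\, K(z)) \lor (\forall u\, \forall p\, (\neg \neg H(u) \lor H(p))))
Drive negations inward (¬∀x A ≡ ∃x ¬A, ¬∃x A ≡ ∀x ¬A, De Morgan for ∧/∨):
  (\forall z\, \neg K(z)) \land (\exists u\, \exists p\, (\neg H(u) \land \neg H(p)))
Finally move all quantifiers to the prefix:
  \forall z\, \exists u\, \exists p\, (\neg K(z) \land \neg H(u) \land \neg H(p))
The quantifier \exists z sits under an odd number of negations (counting the antecedent side of each →), so it flips to \forall z.

universal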